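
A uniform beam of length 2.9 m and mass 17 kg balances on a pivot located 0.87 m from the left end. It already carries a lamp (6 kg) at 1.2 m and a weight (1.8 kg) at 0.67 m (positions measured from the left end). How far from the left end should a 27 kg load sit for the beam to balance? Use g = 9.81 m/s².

Take moments about the pivot (at 0.87 m from the left end).
Beam weight: 17 × 9.81 = 166.8 N down at 1.45 m → arm 0.58 m, τ = 166.8 × 0.58 = 96.74 N·m clockwise.
Lamp: 6 × 9.81 = 58.86 N down at 1.2 m → arm 0.33 m, τ = 58.86 × 0.33 = 19.42 N·m clockwise.
Weight: 1.8 × 9.81 = 17.66 N down at 0.67 m → arm 0.2 m, τ = 17.66 × 0.2 = 3.532 N·m counterclockwise.
Net moment of existing loads = 112.6 N·m clockwise.
The load weighs 27 × 9.81 = 264.9 N and must supply an equal counterclockwise moment, so its lever arm about the pivot is 112.6 / 264.9 = 0.425 m.
That puts it at 0.87 − 0.425 = 0.445 m from the left end.

x ≈ 0.445 m from the left end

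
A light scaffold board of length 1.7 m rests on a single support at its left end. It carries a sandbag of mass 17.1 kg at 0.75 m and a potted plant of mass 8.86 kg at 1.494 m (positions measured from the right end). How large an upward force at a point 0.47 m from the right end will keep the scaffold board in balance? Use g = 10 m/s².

About the left end:
Sandbag: 17.1 × 10 = 171 N down at 0.75 m → arm 0.95 m, τ = 171 × 0.95 = 162.4 N·m clockwise.
Potted plant: 8.86 × 10 = 88.6 N down at 1.494 m → arm 0.206 m, τ = 88.6 × 0.206 = 18.25 N·m clockwise.
Net moment of the loads = 180.7 N·m clockwise.
The upward force F acts at a point 0.47 m from the right end, arm 1.23 m, giving F × 1.23 counterclockwise.
Setting net torque to zero: F × 1.23 = 180.7 → F = 180.7 / 1.23 = 147 N.

F ≈ 147 N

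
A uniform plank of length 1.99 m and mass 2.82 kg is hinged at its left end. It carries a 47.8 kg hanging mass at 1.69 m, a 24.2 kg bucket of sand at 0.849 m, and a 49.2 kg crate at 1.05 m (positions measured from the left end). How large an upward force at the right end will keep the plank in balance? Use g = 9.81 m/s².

Taking torques about the left end:
Beam weight: 2.82 × 9.81 = 27.66 N down at 0.995 m → arm 0.995 m, τ = 27.66 × 0.995 = 27.52 N·m clockwise.
Hanging mass: 47.8 × 9.81 = 468.9 N down at 1.69 m → arm 1.69 m, τ = 468.9 × 1.69 = 792.4 N·m clockwise.
Bucket of sand: 24.2 × 9.81 = 237.4 N down at 0.849 m → arm 0.849 m, τ = 237.4 × 0.849 = 201.6 N·m clockwise.
Crate: 49.2 × 9.81 = 482.7 N down at 1.05 m → arm 1.05 m, τ = 482.7 × 1.05 = 506.8 N·m clockwise.
Net moment of the loads = 1528 N·m clockwise.
The upward force F acts at the right end, arm 1.99 m, giving F × 1.99 counterclockwise.
Setting net torque to zero: F × 1.99 = 1528 → F = 1528 / 1.99 = 768 N.

F ≈ 768 N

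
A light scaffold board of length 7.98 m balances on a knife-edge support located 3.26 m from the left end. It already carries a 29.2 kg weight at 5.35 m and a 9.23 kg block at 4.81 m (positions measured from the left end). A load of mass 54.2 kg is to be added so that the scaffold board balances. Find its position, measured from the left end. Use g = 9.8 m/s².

Sum moments about the knife-edge support (at 3.26 m from the left end) (the support reaction has zero arm there).
Weight: 29.2 × 9.8 = 286.2 N down at 5.35 m → arm 2.09 m, τ = 286.2 × 2.09 = 598.2 N·m clockwise.
Block: 9.23 × 9.8 = 90.45 N down at 4.81 m → arm 1.55 m, τ = 90.45 × 1.55 = 140.2 N·m clockwise.
Net moment of existing loads = 738.4 N·m clockwise.
The load weighs 54.2 × 9.8 = 531.2 N and must supply an equal counterclockwise moment, so its lever arm about the knife-edge support is 738.4 / 531.2 = 1.39 m.
That puts it at 3.26 − 1.39 = 1.87 m from the left end.

x ≈ 1.87 m from the left end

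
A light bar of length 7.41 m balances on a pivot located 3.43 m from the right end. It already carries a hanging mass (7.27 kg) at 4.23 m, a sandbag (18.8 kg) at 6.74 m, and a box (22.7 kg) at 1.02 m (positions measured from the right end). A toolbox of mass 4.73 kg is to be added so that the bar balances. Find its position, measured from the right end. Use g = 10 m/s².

Choose the pivot (at 3.43 m from the right end) as the axis so the support reaction has zero arm there.
Hanging mass: 7.27 × 10 = 72.7 N down at 4.23 m → arm 0.8 m, τ = 72.7 × 0.8 = 58.16 N·m counterclockwise.
Sandbag: 18.8 × 10 = 188 N down at 6.74 m → arm 3.31 m, τ = 188 × 3.31 = 622.3 N·m counterclockwise.
Box: 22.7 × 10 = 227 N down at 1.02 m → arm 2.41 m, τ = 227 × 2.41 = 547.1 N·m clockwise.
Net moment of existing loads = 133.4 N·m counterclockwise.
The toolbox weighs 4.73 × 10 = 47.3 N and must supply an equal clockwise moment, so its lever arm about the pivot is 133.4 / 47.3 = 2.82 m.
That puts it at 3.43 − 2.82 = 0.61 m from the right end.

x ≈ 0.61 m from the right end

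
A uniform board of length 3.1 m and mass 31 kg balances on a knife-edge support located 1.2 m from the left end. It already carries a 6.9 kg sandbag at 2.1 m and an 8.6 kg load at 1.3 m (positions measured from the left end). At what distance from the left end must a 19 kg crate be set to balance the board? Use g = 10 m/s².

x ≈ 0.257 m from the left end

Take moments about the knife-edge support (at 1.2 m from the left end).
Beam weight: 31 × 10 = 310 N down at 1.55 m → arm 0.35 m, τ = 310 × 0.35 = 108.5 N·m clockwise.
Sandbag: 6.9 × 10 = 69 N down at 2.1 m → arm 0.9 m, τ = 69 × 0.9 = 62.1 N·m clockwise.
Load: 8.6 × 10 = 86 N down at 1.3 m → arm 0.1 m, τ = 86 × 0.1 = 8.6 N·m clockwise.
Net moment of existing loads = 179.2 N·m clockwise.
The crate weighs 19 × 10 = 190 N and must supply an equal counterclockwise moment, so its lever arm about the knife-edge support is 179.2 / 190 = 0.943 m.
That puts it at 1.2 − 0.943 = 0.257 m from the left end.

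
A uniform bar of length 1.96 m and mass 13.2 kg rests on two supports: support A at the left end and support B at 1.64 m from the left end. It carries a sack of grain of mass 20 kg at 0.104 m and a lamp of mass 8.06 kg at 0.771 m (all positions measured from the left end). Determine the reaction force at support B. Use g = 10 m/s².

Take moments about support A.
Beam weight: 13.2 × 10 = 132 N down at 0.98 m → arm 0.98 m, τ = 132 × 0.98 = 129.4 N·m clockwise.
Sack of grain: 20 × 10 = 200 N down at 0.104 m → arm 0.104 m, τ = 200 × 0.104 = 20.8 N·m clockwise.
Lamp: 8.06 × 10 = 80.6 N down at 0.771 m → arm 0.771 m, τ = 80.6 × 0.771 = 62.14 N·m clockwise.
Net load moment about support A = 212.3 N·m clockwise.
Reaction R at support B is upward at 1.64 m, arm 1.64 m → moment R × 1.64 counterclockwise.
Balancing moments: R × 1.64 = 212.3, giving R = 129 N.

R_B ≈ 129 N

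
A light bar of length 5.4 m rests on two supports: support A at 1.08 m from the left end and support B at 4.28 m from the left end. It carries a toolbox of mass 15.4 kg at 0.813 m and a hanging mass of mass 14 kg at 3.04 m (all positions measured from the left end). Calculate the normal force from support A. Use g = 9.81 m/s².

Sum moments about support B (its reaction then has zero moment arm).
Toolbox: 15.4 × 9.81 = 151.1 N down at 0.813 m → arm 3.467 m, τ = 151.1 × 3.467 = 523.9 N·m counterclockwise.
Hanging mass: 14 × 9.81 = 137.3 N down at 3.04 m → arm 1.24 m, τ = 137.3 × 1.24 = 170.3 N·m counterclockwise.
Net load moment about support B = 694.2 N·m counterclockwise.
Reaction R at support A is upward at 1.08 m, arm 3.2 m → moment R × 3.2 clockwise.
For rotational equilibrium, R × 3.2 = 694.2, so R = 217 N.

R_A ≈ 217 N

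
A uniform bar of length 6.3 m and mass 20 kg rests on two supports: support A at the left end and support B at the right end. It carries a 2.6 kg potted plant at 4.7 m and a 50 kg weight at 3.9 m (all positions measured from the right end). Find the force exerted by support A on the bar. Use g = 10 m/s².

Sum moments about support B (its reaction then has zero moment arm).
Beam weight: 20 × 10 = 200 N down at 3.15 m → arm 3.15 m, τ = 200 × 3.15 = 630 N·m counterclockwise.
Potted plant: 2.6 × 10 = 26 N down at 4.7 m → arm 4.7 m, τ = 26 × 4.7 = 122.2 N·m counterclockwise.
Weight: 50 × 10 = 500 N down at 3.9 m → arm 3.9 m, τ = 500 × 3.9 = 1950 N·m counterclockwise.
Net load moment about support B = 2702 N·m counterclockwise.
Reaction R at support A is upward at 6.3 m, arm 6.3 m → moment R × 6.3 clockwise.
Balancing moments: R × 6.3 = 2702, giving R = 429 N.

R_A ≈ 429 N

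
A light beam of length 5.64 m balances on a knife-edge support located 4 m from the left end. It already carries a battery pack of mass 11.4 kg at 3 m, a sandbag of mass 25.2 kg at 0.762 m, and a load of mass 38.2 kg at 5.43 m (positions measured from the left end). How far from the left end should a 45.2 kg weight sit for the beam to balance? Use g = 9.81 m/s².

x ≈ 4.85 m from the left end

Choose the knife-edge support (at 4 m from the left end) as the axis so the support reaction has zero arm there.
Battery pack: 11.4 × 9.81 = 111.8 N down at 3 m → arm 1 m, τ = 111.8 × 1 = 111.8 N·m counterclockwise.
Sandbag: 25.2 × 9.81 = 247.2 N down at 0.762 m → arm 3.238 m, τ = 247.2 × 3.238 = 800.4 N·m counterclockwise.
Load: 38.2 × 9.81 = 374.7 N down at 5.43 m → arm 1.43 m, τ = 374.7 × 1.43 = 535.8 N·m clockwise.
Net moment of existing loads = 376.4 N·m counterclockwise.
The weight weighs 45.2 × 9.81 = 443.4 N and must supply an equal clockwise moment, so its lever arm about the knife-edge support is 376.4 / 443.4 = 0.849 m.
That puts it at 4 + 0.849 = 4.85 m from the left end.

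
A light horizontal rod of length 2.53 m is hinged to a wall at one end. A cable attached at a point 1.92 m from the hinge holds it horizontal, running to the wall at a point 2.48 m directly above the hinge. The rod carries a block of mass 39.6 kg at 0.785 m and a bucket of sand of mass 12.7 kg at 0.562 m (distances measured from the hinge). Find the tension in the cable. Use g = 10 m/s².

T ≈ 252 N

Take moments about the hinge.
Block: 39.6 × 10 = 396 N down at 0.785 m → arm 0.785 m, τ = 396 × 0.785 = 310.9 N·m clockwise.
Bucket of sand: 12.7 × 10 = 127 N down at 0.562 m → arm 0.562 m, τ = 127 × 0.562 = 71.37 N·m clockwise.
Total clockwise load moment = 382.3 N·m.
The cable tension T acts at 1.92 m; only its component perpendicular to the rod, T sinθ, produces torque. sinθ = h/√(h²+d²) = 2.48/√(2.48²+1.92²) = 0.7907.
For rotational equilibrium, T × 1.92 × 0.7907 = 382.3, so T = 382.3 / 1.518 = 252 N.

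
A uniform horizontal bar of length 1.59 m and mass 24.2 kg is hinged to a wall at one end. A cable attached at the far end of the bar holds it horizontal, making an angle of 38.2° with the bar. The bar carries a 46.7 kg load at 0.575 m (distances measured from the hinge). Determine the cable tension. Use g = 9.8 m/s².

About the hinge:
Beam weight: 24.2 × 9.8 = 237.2 N down at 0.795 m → arm 0.795 m, τ = 237.2 × 0.795 = 188.6 N·m clockwise.
Load: 46.7 × 9.8 = 457.7 N down at 0.575 m → arm 0.575 m, τ = 457.7 × 0.575 = 263.2 N·m clockwise.
Total clockwise load moment = 451.8 N·m.
The cable tension T acts at 1.59 m; only its component perpendicular to the bar, T sinθ, produces torque. sin 38.2° = 0.6184.
For rotational equilibrium, T × 1.59 × 0.6184 = 451.8, so T = 451.8 / 0.9833 = 459 N.

T ≈ 459 N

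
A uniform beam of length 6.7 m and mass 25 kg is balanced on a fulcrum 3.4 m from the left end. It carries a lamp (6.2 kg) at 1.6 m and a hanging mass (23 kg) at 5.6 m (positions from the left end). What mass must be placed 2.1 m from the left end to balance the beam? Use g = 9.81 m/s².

About the fulcrum (at 3.4 m from the left end):
Beam weight: 25 × 9.81 = 245.2 N down at 3.35 m → arm 0.05 m, τ = 245.2 × 0.05 = 12.26 N·m counterclockwise.
Lamp: 6.2 × 9.81 = 60.82 N down at 1.6 m → arm 1.8 m, τ = 60.82 × 1.8 = 109.5 N·m counterclockwise.
Hanging mass: 23 × 9.81 = 225.6 N down at 5.6 m → arm 2.2 m, τ = 225.6 × 2.2 = 496.3 N·m clockwise.
Net moment of known loads = 374.5 N·m clockwise.
An unknown mass m at 2.1 m has arm 1.3 m; its moment is m·g·1.3 counterclockwise.
Balancing moments: m × 9.81 × 1.3 = 374.5, giving m = 374.5 / (9.81 × 1.3) = 29.4 kg.

m ≈ 29.4 kg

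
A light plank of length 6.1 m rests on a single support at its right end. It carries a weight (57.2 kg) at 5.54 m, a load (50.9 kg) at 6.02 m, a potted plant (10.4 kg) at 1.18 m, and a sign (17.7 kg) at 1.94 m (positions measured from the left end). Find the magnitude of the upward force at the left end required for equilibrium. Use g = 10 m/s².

F ≈ 264 N

Choose the right end as the axis so the unknown pivot reaction has zero arm there.
Weight: 57.2 × 10 = 572 N down at 5.54 m → arm 0.56 m, τ = 572 × 0.56 = 320.3 N·m counterclockwise.
Load: 50.9 × 10 = 509 N down at 6.02 m → arm 0.08 m, τ = 509 × 0.08 = 40.72 N·m counterclockwise.
Potted plant: 10.4 × 10 = 104 N down at 1.18 m → arm 4.92 m, τ = 104 × 4.92 = 511.7 N·m counterclockwise.
Sign: 17.7 × 10 = 177 N down at 1.94 m → arm 4.16 m, τ = 177 × 4.16 = 736.3 N·m counterclockwise.
Net moment of the loads = 1609 N·m counterclockwise.
The upward force F acts at the left end, arm 6.1 m, giving F × 6.1 clockwise.
For rotational equilibrium, F × 6.1 = 1609, so F = 1609 / 6.1 = 264 N.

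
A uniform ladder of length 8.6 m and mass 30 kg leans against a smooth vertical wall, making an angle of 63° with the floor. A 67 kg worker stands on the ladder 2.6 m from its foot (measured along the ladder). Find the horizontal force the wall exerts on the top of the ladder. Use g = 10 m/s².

N_wall ≈ 180 N

Sum moments about the foot of the ladder (the floor normal and friction both act there and drop out).
Ladder weight 30×10 = 300 N acts at 4.3 m along the ladder; its horizontal arm is 4.3·cos63° = 1.952 m → τ = 585.6 N·m clockwise.
Worker: 67×10 = 670 N at 2.6 m → arm 1.18 m → τ = 790.6 N·m clockwise.
Wall normal N acts horizontally at the top; its moment arm is the height L sinθ = 8.6·sin63° = 7.663 m, counterclockwise.
Στ = 0 ⇒ N × 7.663 = 1376 ⇒ N = 180 N.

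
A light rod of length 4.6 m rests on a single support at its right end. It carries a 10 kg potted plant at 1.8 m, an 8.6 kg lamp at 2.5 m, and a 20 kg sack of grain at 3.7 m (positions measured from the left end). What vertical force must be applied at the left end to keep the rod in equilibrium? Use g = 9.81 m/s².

F ≈ 137 N

Choose the right end as the axis so the unknown pivot reaction has zero arm there.
Potted plant: 10 × 9.81 = 98.1 N down at 1.8 m → arm 2.8 m, τ = 98.1 × 2.8 = 274.7 N·m counterclockwise.
Lamp: 8.6 × 9.81 = 84.37 N down at 2.5 m → arm 2.1 m, τ = 84.37 × 2.1 = 177.2 N·m counterclockwise.
Sack of grain: 20 × 9.81 = 196.2 N down at 3.7 m → arm 0.9 m, τ = 196.2 × 0.9 = 176.6 N·m counterclockwise.
Net moment of the loads = 628.5 N·m counterclockwise.
The upward force F acts at the left end, arm 4.6 m, giving F × 4.6 clockwise.
For rotational equilibrium, F × 4.6 = 628.5, so F = 628.5 / 4.6 = 137 N.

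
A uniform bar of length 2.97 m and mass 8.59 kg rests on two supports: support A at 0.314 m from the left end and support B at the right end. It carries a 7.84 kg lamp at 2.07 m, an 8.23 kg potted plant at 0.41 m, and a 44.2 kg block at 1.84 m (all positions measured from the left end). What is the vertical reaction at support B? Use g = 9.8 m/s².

About support A:
Beam weight: 8.59 × 9.8 = 84.18 N down at 1.485 m → arm 1.171 m, τ = 84.18 × 1.171 = 98.57 N·m clockwise.
Lamp: 7.84 × 9.8 = 76.83 N down at 2.07 m → arm 1.756 m, τ = 76.83 × 1.756 = 134.9 N·m clockwise.
Potted plant: 8.23 × 9.8 = 80.65 N down at 0.41 m → arm 0.096 m, τ = 80.65 × 0.096 = 7.742 N·m clockwise.
Block: 44.2 × 9.8 = 433.2 N down at 1.84 m → arm 1.526 m, τ = 433.2 × 1.526 = 661.1 N·m clockwise.
Net load moment about support A = 902.3 N·m clockwise.
Reaction R at support B is upward at 2.97 m, arm 2.656 m → moment R × 2.656 counterclockwise.
Balancing moments: R × 2.656 = 902.3, giving R = 340 N.

R_B ≈ 340 N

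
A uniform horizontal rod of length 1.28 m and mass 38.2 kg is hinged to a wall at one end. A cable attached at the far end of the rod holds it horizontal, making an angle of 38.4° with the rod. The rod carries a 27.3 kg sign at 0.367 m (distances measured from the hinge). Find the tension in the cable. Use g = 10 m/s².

T ≈ 434 N

About the hinge:
Beam weight: 38.2 × 10 = 382 N down at 0.64 m → arm 0.64 m, τ = 382 × 0.64 = 244.5 N·m clockwise.
Sign: 27.3 × 10 = 273 N down at 0.367 m → arm 0.367 m, τ = 273 × 0.367 = 100.2 N·m clockwise.
Total clockwise load moment = 344.7 N·m.
The cable tension T acts at 1.28 m; only its component perpendicular to the rod, T sinθ, produces torque. sin 38.4° = 0.6211.
Setting net torque to zero: T × 1.28 × 0.6211 = 344.7 → T = 344.7 / 0.795 = 434 N.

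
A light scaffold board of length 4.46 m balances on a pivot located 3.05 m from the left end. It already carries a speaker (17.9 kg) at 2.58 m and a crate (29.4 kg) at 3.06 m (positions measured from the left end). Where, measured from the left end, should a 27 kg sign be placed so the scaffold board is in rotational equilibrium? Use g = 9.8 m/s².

x ≈ 3.35 m from the left end

Take moments about the pivot (at 3.05 m from the left end).
Speaker: 17.9 × 9.8 = 175.4 N down at 2.58 m → arm 0.47 m, τ = 175.4 × 0.47 = 82.44 N·m counterclockwise.
Crate: 29.4 × 9.8 = 288.1 N down at 3.06 m → arm 0.01 m, τ = 288.1 × 0.01 = 2.881 N·m clockwise.
Net moment of existing loads = 79.56 N·m counterclockwise.
The sign weighs 27 × 9.8 = 264.6 N and must supply an equal clockwise moment, so its lever arm about the pivot is 79.56 / 264.6 = 0.301 m.
That puts it at 3.05 + 0.301 = 3.35 m from the left end.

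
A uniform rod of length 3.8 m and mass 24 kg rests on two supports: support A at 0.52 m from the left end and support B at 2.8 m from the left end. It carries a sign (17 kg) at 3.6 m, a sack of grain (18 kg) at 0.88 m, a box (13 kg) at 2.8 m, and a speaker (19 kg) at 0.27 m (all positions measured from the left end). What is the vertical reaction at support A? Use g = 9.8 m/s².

About support B:
Beam weight: 24 × 9.8 = 235.2 N down at 1.9 m → arm 0.9 m, τ = 235.2 × 0.9 = 211.7 N·m counterclockwise.
Sign: 17 × 9.8 = 166.6 N down at 3.6 m → arm 0.8 m, τ = 166.6 × 0.8 = 133.3 N·m clockwise.
Sack of grain: 18 × 9.8 = 176.4 N down at 0.88 m → arm 1.92 m, τ = 176.4 × 1.92 = 338.7 N·m counterclockwise.
Box: acts at the support B, moment arm 0 → no torque.
Speaker: 19 × 9.8 = 186.2 N down at 0.27 m → arm 2.53 m, τ = 186.2 × 2.53 = 471.1 N·m counterclockwise.
Net load moment about support B = 888.2 N·m counterclockwise.
Reaction R at support A is upward at 0.52 m, arm 2.28 m → moment R × 2.28 clockwise.
Στ = 0 ⇒ R × 2.28 = 888.2 ⇒ R = 390 N.

R_A ≈ 390 N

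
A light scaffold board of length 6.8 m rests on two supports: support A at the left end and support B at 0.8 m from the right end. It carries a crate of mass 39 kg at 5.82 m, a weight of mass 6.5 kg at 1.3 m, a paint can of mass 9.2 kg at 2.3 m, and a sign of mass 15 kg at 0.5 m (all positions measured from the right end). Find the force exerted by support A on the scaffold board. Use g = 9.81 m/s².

Choose support B as the axis so its reaction then has zero moment arm.
Crate: 39 × 9.81 = 382.6 N down at 5.82 m → arm 5.02 m, τ = 382.6 × 5.02 = 1921 N·m counterclockwise.
Weight: 6.5 × 9.81 = 63.77 N down at 1.3 m → arm 0.5 m, τ = 63.77 × 0.5 = 31.89 N·m counterclockwise.
Paint can: 9.2 × 9.81 = 90.25 N down at 2.3 m → arm 1.5 m, τ = 90.25 × 1.5 = 135.4 N·m counterclockwise.
Sign: 15 × 9.81 = 147.2 N down at 0.5 m → arm 0.3 m, τ = 147.2 × 0.3 = 44.16 N·m clockwise.
Net load moment about support B = 2044 N·m counterclockwise.
Reaction R at support A is upward at 6.8 m, arm 6 m → moment R × 6 clockwise.
Setting net torque to zero: R × 6 = 2044 → R = 341 N.

R_A ≈ 341 N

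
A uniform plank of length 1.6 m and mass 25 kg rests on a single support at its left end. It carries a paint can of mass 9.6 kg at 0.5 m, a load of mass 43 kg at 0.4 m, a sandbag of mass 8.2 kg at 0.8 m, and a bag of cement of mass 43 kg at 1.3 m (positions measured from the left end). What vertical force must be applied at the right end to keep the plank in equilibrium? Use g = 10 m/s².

F ≈ 653 N

Taking torques about the left end:
Beam weight: 25 × 10 = 250 N down at 0.8 m → arm 0.8 m, τ = 250 × 0.8 = 200 N·m clockwise.
Paint can: 9.6 × 10 = 96 N down at 0.5 m → arm 0.5 m, τ = 96 × 0.5 = 48 N·m clockwise.
Load: 43 × 10 = 430 N down at 0.4 m → arm 0.4 m, τ = 430 × 0.4 = 172 N·m clockwise.
Sandbag: 8.2 × 10 = 82 N down at 0.8 m → arm 0.8 m, τ = 82 × 0.8 = 65.6 N·m clockwise.
Bag of cement: 43 × 10 = 430 N down at 1.3 m → arm 1.3 m, τ = 430 × 1.3 = 559 N·m clockwise.
Net moment of the loads = 1045 N·m clockwise.
The upward force F acts at the right end, arm 1.6 m, giving F × 1.6 counterclockwise.
Setting net torque to zero: F × 1.6 = 1045 → F = 1045 / 1.6 = 653 N.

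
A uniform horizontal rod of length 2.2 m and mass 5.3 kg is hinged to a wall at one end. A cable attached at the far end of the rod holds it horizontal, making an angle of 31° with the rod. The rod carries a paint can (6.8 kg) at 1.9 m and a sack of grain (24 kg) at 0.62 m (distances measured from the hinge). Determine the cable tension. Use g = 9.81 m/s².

T ≈ 291 N

Taking torques about the hinge:
Beam weight: 5.3 × 9.81 = 51.99 N down at 1.1 m → arm 1.1 m, τ = 51.99 × 1.1 = 57.19 N·m clockwise.
Paint can: 6.8 × 9.81 = 66.71 N down at 1.9 m → arm 1.9 m, τ = 66.71 × 1.9 = 126.7 N·m clockwise.
Sack of grain: 24 × 9.81 = 235.4 N down at 0.62 m → arm 0.62 m, τ = 235.4 × 0.62 = 145.9 N·m clockwise.
Total clockwise load moment = 329.8 N·m.
The cable tension T acts at 2.2 m; only its component perpendicular to the rod, T sinθ, produces torque. sin 31° = 0.515.
Στ = 0 ⇒ T × 2.2 × 0.515 = 329.8 ⇒ T = 329.8 / 1.133 = 291 N.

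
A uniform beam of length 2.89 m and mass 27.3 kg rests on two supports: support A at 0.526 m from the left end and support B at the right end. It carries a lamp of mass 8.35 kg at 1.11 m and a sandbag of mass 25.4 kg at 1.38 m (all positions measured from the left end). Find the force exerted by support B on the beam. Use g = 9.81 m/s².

R_B ≈ 214 N

Take moments about support A.
Beam weight: 27.3 × 9.81 = 267.8 N down at 1.445 m → arm 0.919 m, τ = 267.8 × 0.919 = 246.1 N·m clockwise.
Lamp: 8.35 × 9.81 = 81.91 N down at 1.11 m → arm 0.584 m, τ = 81.91 × 0.584 = 47.84 N·m clockwise.
Sandbag: 25.4 × 9.81 = 249.2 N down at 1.38 m → arm 0.854 m, τ = 249.2 × 0.854 = 212.8 N·m clockwise.
Net load moment about support A = 506.7 N·m clockwise.
Reaction R at support B is upward at 2.89 m, arm 2.364 m → moment R × 2.364 counterclockwise.
Balancing moments: R × 2.364 = 506.7, giving R = 214 N.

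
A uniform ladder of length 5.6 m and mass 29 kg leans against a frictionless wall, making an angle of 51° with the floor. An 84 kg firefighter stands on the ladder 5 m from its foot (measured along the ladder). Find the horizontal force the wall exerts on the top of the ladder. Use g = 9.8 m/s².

N_wall ≈ 710 N

Sum moments about the foot of the ladder (the floor normal and friction both act there and drop out).
Ladder weight 29×9.8 = 284.2 N acts at 2.8 m along the ladder; its horizontal arm is 2.8·cos51° = 1.762 m → τ = 500.8 N·m clockwise.
Firefighter: 84×9.8 = 823.2 N at 5 m → arm 3.147 m → τ = 2591 N·m clockwise.
Wall normal N acts horizontally at the top; its moment arm is the height L sinθ = 5.6·sin51° = 4.352 m, counterclockwise.
Στ = 0 ⇒ N × 4.352 = 3092 ⇒ N = 710 N.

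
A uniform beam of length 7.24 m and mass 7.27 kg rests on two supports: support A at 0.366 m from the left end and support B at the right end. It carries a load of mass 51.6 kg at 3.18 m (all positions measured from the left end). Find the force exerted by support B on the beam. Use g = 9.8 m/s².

R_B ≈ 241 N

Taking torques about support A:
Beam weight: 7.27 × 9.8 = 71.25 N down at 3.62 m → arm 3.254 m, τ = 71.25 × 3.254 = 231.8 N·m clockwise.
Load: 51.6 × 9.8 = 505.7 N down at 3.18 m → arm 2.814 m, τ = 505.7 × 2.814 = 1423 N·m clockwise.
Net load moment about support A = 1655 N·m clockwise.
Reaction R at support B is upward at 7.24 m, arm 6.874 m → moment R × 6.874 counterclockwise.
For rotational equilibrium, R × 6.874 = 1655, so R = 241 N.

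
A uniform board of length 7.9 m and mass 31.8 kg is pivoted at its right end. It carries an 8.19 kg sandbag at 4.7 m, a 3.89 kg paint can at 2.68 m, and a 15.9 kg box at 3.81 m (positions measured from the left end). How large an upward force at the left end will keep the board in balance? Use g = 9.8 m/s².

F ≈ 294 N

Taking torques about the right end:
Beam weight: 31.8 × 9.8 = 311.6 N down at 3.95 m → arm 3.95 m, τ = 311.6 × 3.95 = 1231 N·m counterclockwise.
Sandbag: 8.19 × 9.8 = 80.26 N down at 4.7 m → arm 3.2 m, τ = 80.26 × 3.2 = 256.8 N·m counterclockwise.
Paint can: 3.89 × 9.8 = 38.12 N down at 2.68 m → arm 5.22 m, τ = 38.12 × 5.22 = 199 N·m counterclockwise.
Box: 15.9 × 9.8 = 155.8 N down at 3.81 m → arm 4.09 m, τ = 155.8 × 4.09 = 637.2 N·m counterclockwise.
Net moment of the loads = 2324 N·m counterclockwise.
The upward force F acts at the left end, arm 7.9 m, giving F × 7.9 clockwise.
Στ = 0 ⇒ F × 7.9 = 2324 ⇒ F = 2324 / 7.9 = 294 N.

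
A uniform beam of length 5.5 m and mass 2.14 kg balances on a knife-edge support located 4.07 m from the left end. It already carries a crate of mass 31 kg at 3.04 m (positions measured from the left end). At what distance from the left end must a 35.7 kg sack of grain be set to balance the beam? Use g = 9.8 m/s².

Take moments about the knife-edge support (at 4.07 m from the left end).
Beam weight: 2.14 × 9.8 = 20.97 N down at 2.75 m → arm 1.32 m, τ = 20.97 × 1.32 = 27.68 N·m counterclockwise.
Crate: 31 × 9.8 = 303.8 N down at 3.04 m → arm 1.03 m, τ = 303.8 × 1.03 = 312.9 N·m counterclockwise.
Net moment of existing loads = 340.6 N·m counterclockwise.
The sack of grain weighs 35.7 × 9.8 = 349.9 N and must supply an equal clockwise moment, so its lever arm about the knife-edge support is 340.6 / 349.9 = 0.973 m.
That puts it at 4.07 + 0.973 = 5.04 m from the left end.

x ≈ 5.04 m from the left end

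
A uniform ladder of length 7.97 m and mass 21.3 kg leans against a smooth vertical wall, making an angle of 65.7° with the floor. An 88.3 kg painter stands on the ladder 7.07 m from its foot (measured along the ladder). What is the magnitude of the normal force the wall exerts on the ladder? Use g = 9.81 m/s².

N_wall ≈ 394 N

Choose the foot of the ladder as the axis so the floor normal and friction both act there and drop out.
Ladder weight 21.3×9.81 = 209 N acts at 3.985 m along the ladder; its horizontal arm is 3.985·cos65.7° = 1.64 m → τ = 342.8 N·m clockwise.
Painter: 88.3×9.81 = 866.2 N at 7.07 m → arm 2.909 m → τ = 2520 N·m clockwise.
Wall normal N acts horizontally at the top; its moment arm is the height L sinθ = 7.97·sin65.7° = 7.264 m, counterclockwise.
Setting net torque to zero: N × 7.264 = 2863 → N = 394 N.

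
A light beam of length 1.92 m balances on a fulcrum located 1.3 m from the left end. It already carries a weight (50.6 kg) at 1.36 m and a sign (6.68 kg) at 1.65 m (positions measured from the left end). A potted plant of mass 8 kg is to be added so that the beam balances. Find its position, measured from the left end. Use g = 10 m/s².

x ≈ 0.628 m from the left end

Choose the fulcrum (at 1.3 m from the left end) as the axis so the support reaction has zero arm there.
Weight: 50.6 × 10 = 506 N down at 1.36 m → arm 0.06 m, τ = 506 × 0.06 = 30.36 N·m clockwise.
Sign: 6.68 × 10 = 66.8 N down at 1.65 m → arm 0.35 m, τ = 66.8 × 0.35 = 23.38 N·m clockwise.
Net moment of existing loads = 53.74 N·m clockwise.
The potted plant weighs 8 × 10 = 80 N and must supply an equal counterclockwise moment, so its lever arm about the fulcrum is 53.74 / 80 = 0.672 m.
That puts it at 1.3 − 0.672 = 0.628 m from the left end.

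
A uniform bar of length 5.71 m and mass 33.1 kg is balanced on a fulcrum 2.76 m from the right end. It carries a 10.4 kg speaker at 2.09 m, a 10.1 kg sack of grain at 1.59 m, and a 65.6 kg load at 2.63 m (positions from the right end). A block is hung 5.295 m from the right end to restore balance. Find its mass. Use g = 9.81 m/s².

m ≈ 9.53 kg

About the fulcrum (at 2.76 m from the right end):
Beam weight: 33.1 × 9.81 = 324.7 N down at 2.855 m → arm 0.095 m, τ = 324.7 × 0.095 = 30.85 N·m counterclockwise.
Speaker: 10.4 × 9.81 = 102 N down at 2.09 m → arm 0.67 m, τ = 102 × 0.67 = 68.34 N·m clockwise.
Sack of grain: 10.1 × 9.81 = 99.08 N down at 1.59 m → arm 1.17 m, τ = 99.08 × 1.17 = 115.9 N·m clockwise.
Load: 65.6 × 9.81 = 643.5 N down at 2.63 m → arm 0.13 m, τ = 643.5 × 0.13 = 83.66 N·m clockwise.
Net moment of known loads = 237.1 N·m clockwise.
An unknown mass m at 5.295 m has arm 2.535 m; its moment is m·g·2.535 counterclockwise.
Balancing moments: m × 9.81 × 2.535 = 237.1, giving m = 237.1 / (9.81 × 2.535) = 9.53 kg.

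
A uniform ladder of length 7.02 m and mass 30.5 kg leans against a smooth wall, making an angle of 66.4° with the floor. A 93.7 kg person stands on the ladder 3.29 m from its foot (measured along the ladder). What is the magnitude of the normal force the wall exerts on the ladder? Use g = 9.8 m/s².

N_wall ≈ 253 N

Choose the foot of the ladder as the axis so the floor normal and friction both act there and drop out.
Ladder weight 30.5×9.8 = 298.9 N acts at 3.51 m along the ladder; its horizontal arm is 3.51·cos66.4° = 1.405 m → τ = 420 N·m clockwise.
Person: 93.7×9.8 = 918.3 N at 3.29 m → arm 1.317 m → τ = 1209 N·m clockwise.
Wall normal N acts horizontally at the top; its moment arm is the height L sinθ = 7.02·sin66.4° = 6.433 m, counterclockwise.
Balancing moments: N × 6.433 = 1629, giving N = 253 N.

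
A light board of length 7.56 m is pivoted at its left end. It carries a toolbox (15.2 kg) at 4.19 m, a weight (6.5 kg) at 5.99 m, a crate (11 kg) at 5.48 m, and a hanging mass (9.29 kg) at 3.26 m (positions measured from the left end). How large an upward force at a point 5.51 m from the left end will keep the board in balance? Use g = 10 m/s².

About the left end:
Toolbox: 15.2 × 10 = 152 N down at 4.19 m → arm 4.19 m, τ = 152 × 4.19 = 636.9 N·m clockwise.
Weight: 6.5 × 10 = 65 N down at 5.99 m → arm 5.99 m, τ = 65 × 5.99 = 389.4 N·m clockwise.
Crate: 11 × 10 = 110 N down at 5.48 m → arm 5.48 m, τ = 110 × 5.48 = 602.8 N·m clockwise.
Hanging mass: 9.29 × 10 = 92.9 N down at 3.26 m → arm 3.26 m, τ = 92.9 × 3.26 = 302.9 N·m clockwise.
Net moment of the loads = 1932 N·m clockwise.
The upward force F acts at a point 5.51 m from the left end, arm 5.51 m, giving F × 5.51 counterclockwise.
Setting net torque to zero: F × 5.51 = 1932 → F = 1932 / 5.51 = 351 N.

F ≈ 351 N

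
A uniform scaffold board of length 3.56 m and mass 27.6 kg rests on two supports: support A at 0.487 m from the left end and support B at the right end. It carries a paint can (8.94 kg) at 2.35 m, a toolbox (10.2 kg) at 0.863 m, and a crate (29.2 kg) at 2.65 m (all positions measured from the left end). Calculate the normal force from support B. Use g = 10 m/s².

Sum moments about support A (its reaction then has zero moment arm).
Beam weight: 27.6 × 10 = 276 N down at 1.78 m → arm 1.293 m, τ = 276 × 1.293 = 356.9 N·m clockwise.
Paint can: 8.94 × 10 = 89.4 N down at 2.35 m → arm 1.863 m, τ = 89.4 × 1.863 = 166.6 N·m clockwise.
Toolbox: 10.2 × 10 = 102 N down at 0.863 m → arm 0.376 m, τ = 102 × 0.376 = 38.35 N·m clockwise.
Crate: 29.2 × 10 = 292 N down at 2.65 m → arm 2.163 m, τ = 292 × 2.163 = 631.6 N·m clockwise.
Net load moment about support A = 1193 N·m clockwise.
Reaction R at support B is upward at 3.56 m, arm 3.073 m → moment R × 3.073 counterclockwise.
Στ = 0 ⇒ R × 3.073 = 1193 ⇒ R = 388 N.

R_B ≈ 388 N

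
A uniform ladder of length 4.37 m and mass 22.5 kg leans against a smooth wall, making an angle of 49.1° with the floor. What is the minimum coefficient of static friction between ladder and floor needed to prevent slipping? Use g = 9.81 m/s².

Choose the foot of the ladder as the axis so the floor normal and friction both act there and drop out.
Ladder weight 22.5×9.81 = 220.7 N acts at 2.185 m along the ladder; its horizontal arm is 2.185·cos49.1° = 1.431 m → τ = 315.8 N·m clockwise.
Wall normal N acts horizontally at the top; its moment arm is the height L sinθ = 4.37·sin49.1° = 3.303 m, counterclockwise.
Setting net torque to zero: N × 3.303 = 315.8 → N = 95.61 N.
ΣFx = 0 ⇒ f = N_wall = 95.61 N. ΣFy = 0 ⇒ N_floor = 220.7 N.
μ_min = f / N_floor = 95.61 / 220.7 = 0.433.

μ_min ≈ 0.433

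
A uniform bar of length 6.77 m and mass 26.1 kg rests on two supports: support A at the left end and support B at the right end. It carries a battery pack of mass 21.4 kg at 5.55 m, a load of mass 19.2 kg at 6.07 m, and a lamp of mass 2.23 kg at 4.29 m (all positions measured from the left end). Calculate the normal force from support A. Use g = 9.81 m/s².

R_A ≈ 193 N

Take moments about support B.
Beam weight: 26.1 × 9.81 = 256 N down at 3.385 m → arm 3.385 m, τ = 256 × 3.385 = 866.6 N·m counterclockwise.
Battery pack: 21.4 × 9.81 = 209.9 N down at 5.55 m → arm 1.22 m, τ = 209.9 × 1.22 = 256.1 N·m counterclockwise.
Load: 19.2 × 9.81 = 188.4 N down at 6.07 m → arm 0.7 m, τ = 188.4 × 0.7 = 131.9 N·m counterclockwise.
Lamp: 2.23 × 9.81 = 21.88 N down at 4.29 m → arm 2.48 m, τ = 21.88 × 2.48 = 54.26 N·m counterclockwise.
Net load moment about support B = 1309 N·m counterclockwise.
Reaction R at support A is upward at 0 m, arm 6.77 m → moment R × 6.77 clockwise.
Balancing moments: R × 6.77 = 1309, giving R = 193 N.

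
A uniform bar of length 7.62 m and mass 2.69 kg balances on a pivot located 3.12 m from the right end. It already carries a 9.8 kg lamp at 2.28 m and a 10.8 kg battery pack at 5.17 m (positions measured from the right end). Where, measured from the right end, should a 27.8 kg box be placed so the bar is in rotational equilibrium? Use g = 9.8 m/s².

Take moments about the pivot (at 3.12 m from the right end).
Beam weight: 2.69 × 9.8 = 26.36 N down at 3.81 m → arm 0.69 m, τ = 26.36 × 0.69 = 18.19 N·m counterclockwise.
Lamp: 9.8 × 9.8 = 96.04 N down at 2.28 m → arm 0.84 m, τ = 96.04 × 0.84 = 80.67 N·m clockwise.
Battery pack: 10.8 × 9.8 = 105.8 N down at 5.17 m → arm 2.05 m, τ = 105.8 × 2.05 = 216.9 N·m counterclockwise.
Net moment of existing loads = 154.4 N·m counterclockwise.
The box weighs 27.8 × 9.8 = 272.4 N and must supply an equal clockwise moment, so its lever arm about the pivot is 154.4 / 272.4 = 0.567 m.
That puts it at 3.12 − 0.567 = 2.55 m from the right end.

x ≈ 2.55 m from the right end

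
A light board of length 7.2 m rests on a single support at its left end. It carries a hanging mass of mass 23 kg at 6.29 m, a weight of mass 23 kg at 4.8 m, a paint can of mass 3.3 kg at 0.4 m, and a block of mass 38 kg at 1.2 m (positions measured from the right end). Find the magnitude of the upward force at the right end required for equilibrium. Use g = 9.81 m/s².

F ≈ 445 N

Sum moments about the left end (the unknown pivot reaction has zero arm there).
Hanging mass: 23 × 9.81 = 225.6 N down at 6.29 m → arm 0.91 m, τ = 225.6 × 0.91 = 205.3 N·m clockwise.
Weight: 23 × 9.81 = 225.6 N down at 4.8 m → arm 2.4 m, τ = 225.6 × 2.4 = 541.4 N·m clockwise.
Paint can: 3.3 × 9.81 = 32.37 N down at 0.4 m → arm 6.8 m, τ = 32.37 × 6.8 = 220.1 N·m clockwise.
Block: 38 × 9.81 = 372.8 N down at 1.2 m → arm 6 m, τ = 372.8 × 6 = 2237 N·m clockwise.
Net moment of the loads = 3204 N·m clockwise.
The upward force F acts at the right end, arm 7.2 m, giving F × 7.2 counterclockwise.
For rotational equilibrium, F × 7.2 = 3204, so F = 3204 / 7.2 = 445 N.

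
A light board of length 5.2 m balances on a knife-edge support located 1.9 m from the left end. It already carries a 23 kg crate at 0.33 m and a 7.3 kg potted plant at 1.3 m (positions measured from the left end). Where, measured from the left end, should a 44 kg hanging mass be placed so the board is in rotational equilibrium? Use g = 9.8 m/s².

Choose the knife-edge support (at 1.9 m from the left end) as the axis so the support reaction has zero arm there.
Crate: 23 × 9.8 = 225.4 N down at 0.33 m → arm 1.57 m, τ = 225.4 × 1.57 = 353.9 N·m counterclockwise.
Potted plant: 7.3 × 9.8 = 71.54 N down at 1.3 m → arm 0.6 m, τ = 71.54 × 0.6 = 42.92 N·m counterclockwise.
Net moment of existing loads = 396.8 N·m counterclockwise.
The hanging mass weighs 44 × 9.8 = 431.2 N and must supply an equal clockwise moment, so its lever arm about the knife-edge support is 396.8 / 431.2 = 0.92 m.
That puts it at 1.9 + 0.92 = 2.82 m from the left end.

x ≈ 2.82 m from the left end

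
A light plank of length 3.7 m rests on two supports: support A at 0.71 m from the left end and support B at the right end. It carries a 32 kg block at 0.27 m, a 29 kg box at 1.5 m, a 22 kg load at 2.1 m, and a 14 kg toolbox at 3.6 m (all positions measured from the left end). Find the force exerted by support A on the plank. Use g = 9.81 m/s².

Choose support B as the axis so its reaction then has zero moment arm.
Block: 32 × 9.81 = 313.9 N down at 0.27 m → arm 3.43 m, τ = 313.9 × 3.43 = 1077 N·m counterclockwise.
Box: 29 × 9.81 = 284.5 N down at 1.5 m → arm 2.2 m, τ = 284.5 × 2.2 = 625.9 N·m counterclockwise.
Load: 22 × 9.81 = 215.8 N down at 2.1 m → arm 1.6 m, τ = 215.8 × 1.6 = 345.3 N·m counterclockwise.
Toolbox: 14 × 9.81 = 137.3 N down at 3.6 m → arm 0.1 m, τ = 137.3 × 0.1 = 13.73 N·m counterclockwise.
Net load moment about support B = 2062 N·m counterclockwise.
Reaction R at support A is upward at 0.71 m, arm 2.99 m → moment R × 2.99 clockwise.
Στ = 0 ⇒ R × 2.99 = 2062 ⇒ R = 690 N.

R_A ≈ 690 N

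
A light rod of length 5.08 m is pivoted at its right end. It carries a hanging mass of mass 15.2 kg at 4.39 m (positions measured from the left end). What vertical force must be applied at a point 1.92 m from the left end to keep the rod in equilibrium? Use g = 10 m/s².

F ≈ 33.2 N

Take moments about the right end.
Hanging mass: 15.2 × 10 = 152 N down at 4.39 m → arm 0.69 m, τ = 152 × 0.69 = 104.9 N·m counterclockwise.
Net moment of the loads = 104.9 N·m counterclockwise.
The upward force F acts at a point 1.92 m from the left end, arm 3.16 m, giving F × 3.16 clockwise.
Στ = 0 ⇒ F × 3.16 = 104.9 ⇒ F = 104.9 / 3.16 = 33.2 N.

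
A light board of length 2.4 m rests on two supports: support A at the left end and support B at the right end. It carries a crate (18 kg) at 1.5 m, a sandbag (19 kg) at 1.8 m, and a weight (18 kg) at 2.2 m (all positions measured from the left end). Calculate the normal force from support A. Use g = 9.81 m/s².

R_A ≈ 128 N

Choose support B as the axis so its reaction then has zero moment arm.
Crate: 18 × 9.81 = 176.6 N down at 1.5 m → arm 0.9 m, τ = 176.6 × 0.9 = 158.9 N·m counterclockwise.
Sandbag: 19 × 9.81 = 186.4 N down at 1.8 m → arm 0.6 m, τ = 186.4 × 0.6 = 111.8 N·m counterclockwise.
Weight: 18 × 9.81 = 176.6 N down at 2.2 m → arm 0.2 m, τ = 176.6 × 0.2 = 35.32 N·m counterclockwise.
Net load moment about support B = 306 N·m counterclockwise.
Reaction R at support A is upward at 0 m, arm 2.4 m → moment R × 2.4 clockwise.
Balancing moments: R × 2.4 = 306, giving R = 128 N.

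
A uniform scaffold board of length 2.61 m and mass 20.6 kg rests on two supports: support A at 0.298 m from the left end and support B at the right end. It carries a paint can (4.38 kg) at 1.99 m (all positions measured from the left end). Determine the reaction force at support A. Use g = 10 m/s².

Choose support B as the axis so its reaction then has zero moment arm.
Beam weight: 20.6 × 10 = 206 N down at 1.305 m → arm 1.305 m, τ = 206 × 1.305 = 268.8 N·m counterclockwise.
Paint can: 4.38 × 10 = 43.8 N down at 1.99 m → arm 0.62 m, τ = 43.8 × 0.62 = 27.16 N·m counterclockwise.
Net load moment about support B = 296 N·m counterclockwise.
Reaction R at support A is upward at 0.298 m, arm 2.312 m → moment R × 2.312 clockwise.
Στ = 0 ⇒ R × 2.312 = 296 ⇒ R = 128 N.

R_A ≈ 128 N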